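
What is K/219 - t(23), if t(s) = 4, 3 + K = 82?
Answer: -797/219 ≈ -3.6393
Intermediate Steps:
K = 79 (K = -3 + 82 = 79)
K/219 - t(23) = 79/219 - 1*4 = 79*(1/219) - 4 = 79/219 - 4 = -797/219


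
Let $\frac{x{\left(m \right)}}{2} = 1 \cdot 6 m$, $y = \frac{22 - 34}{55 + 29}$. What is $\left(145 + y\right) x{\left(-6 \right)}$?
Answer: $- \frac{73008}{7} \approx -10430.0$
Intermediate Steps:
$y = - \frac{1}{7}$ ($y = - \frac{12}{84} = \left(-12\right) \frac{1}{84} = - \frac{1}{7} \approx -0.14286$)
$x{\left(m \right)} = 12 m$ ($x{\left(m \right)} = 2 \cdot 1 \cdot 6 m = 2 \cdot 6 m = 12 m$)
$\left(145 + y\right) x{\left(-6 \right)} = \left(145 - \frac{1}{7}\right) 12 \left(-6\right) = \frac{1014}{7} \left(-72\right) = - \frac{73008}{7}$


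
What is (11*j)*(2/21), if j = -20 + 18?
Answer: -44/21 ≈ -2.0952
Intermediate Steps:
j = -2
(11*j)*(2/21) = (11*(-2))*(2/21) = -44/21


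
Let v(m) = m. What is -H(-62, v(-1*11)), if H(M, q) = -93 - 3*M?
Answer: -93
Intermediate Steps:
-H(-62, v(-1*11)) = -(-93 - 3*(-62)) = -(-93 + 186) = -1*93 = -93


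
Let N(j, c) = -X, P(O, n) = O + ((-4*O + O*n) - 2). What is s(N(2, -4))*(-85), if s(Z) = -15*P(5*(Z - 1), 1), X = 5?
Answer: 73950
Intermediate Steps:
P(O, n) = -2 - 3*O + O*n (P(O, n) = O + (-2 - 4*O + O*n) = -2 - 3*O + O*n)
N(j, c) = -5 (N(j, c) = -1*5 = -5)
s(Z) = -120 + 150*Z (s(Z) = -15*(-2 - 15*(Z - 1) + (5*(Z - 1))*1) = -15*(-2 - 15*(-1 + Z) + (5*(-1 + Z))*1) = -15*(-2 - 3*(-5 + 5*Z) + (-5 + 5*Z)*1) = -15*(-2 + (15 - 15*Z) + (-5 + 5*Z)) = -15*(8 - 10*Z) = -120 + 150*Z)
s(N(2, -4))*(-85) = (-120 + 150*(-5))*(-85) = (-120 - 750)*(-85) = -870*(-85) = 73950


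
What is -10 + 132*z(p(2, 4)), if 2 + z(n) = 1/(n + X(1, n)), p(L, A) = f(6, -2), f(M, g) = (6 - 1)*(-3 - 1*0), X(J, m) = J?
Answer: -1984/7 ≈ -283.43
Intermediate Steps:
f(M, g) = -15 (f(M, g) = 5*(-3 + 0) = 5*(-3) = -15)
p(L, A) = -15
z(n) = -2 + 1/(1 + n) (z(n) = -2 + 1/(n + 1) = -2 + 1/(1 + n))
-10 + 132*z(p(2, 4)) = -10 + 132*((-1 - 2*(-15))/(1 - 15)) = -10 + 132*((-1 + 30)/(-14)) = -10 + 132*(-1/14*29) = -10 + 132*(-29/14) = -10 - 1914/7 = -1984/7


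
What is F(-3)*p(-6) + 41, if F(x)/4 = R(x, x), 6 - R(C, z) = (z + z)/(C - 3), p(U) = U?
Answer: -79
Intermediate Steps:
R(C, z) = 6 - 2*z/(-3 + C) (R(C, z) = 6 - (z + z)/(C - 3) = 6 - 2*z/(-3 + C))
F(x) = 8*(-9 + 2*x)/(-3 + x) (F(x) = 4*(2*(-9 - x + 3*x)/(-3 + x)) = 4*(2*(-9 + 2*x)/(-3 + x)) = 8*(-9 + 2*x)/(-3 + x))
F(-3)*p(-6) + 41 = (8*(-9 + 2*(-3))/(-3 - 3))*(-6) + 41 = (8*(-9 - 6)/(-6))*(-6) + 41 = (8*(-⅙)*(-15))*(-6) + 41 = 20*(-6) + 41 = -120 + 41 = -79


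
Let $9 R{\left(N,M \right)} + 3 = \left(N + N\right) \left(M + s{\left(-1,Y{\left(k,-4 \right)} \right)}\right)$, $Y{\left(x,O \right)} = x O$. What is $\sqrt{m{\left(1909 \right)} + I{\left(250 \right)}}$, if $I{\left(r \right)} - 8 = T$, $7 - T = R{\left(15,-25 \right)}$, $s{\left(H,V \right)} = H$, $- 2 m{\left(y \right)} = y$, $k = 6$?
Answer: $\frac{i \sqrt{3410}}{2} \approx 29.198 i$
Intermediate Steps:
$m{\left(y \right)} = - \frac{y}{2}$
$Y{\left(x,O \right)} = O x$
$R{\left(N,M \right)} = - \frac{1}{3} + \frac{2 N \left(-1 + M\right)}{9}$ ($R{\left(N,M \right)} = - \frac{1}{3} + \frac{\left(N + N\right) \left(M - 1\right)}{9} = - \frac{1}{3} + \frac{2 N \left(-1 + M\right)}{9}$)
$T = 94$ ($T = 7 - \left(- \frac{1}{3} - \frac{10}{3} + \frac{2}{9} \left(-25\right) 15\right) = 7 - \left(- \frac{1}{3} - \frac{10}{3} - \frac{250}{3}\right) = 7 - -87 = 7 + 87 = 94$)
$I{\left(r \right)} = 102$ ($I{\left(r \right)} = 8 + 94 = 102$)
$\sqrt{m{\left(1909 \right)} + I{\left(250 \right)}} = \sqrt{\left(- \frac{1}{2}\right) 1909 + 102} = \sqrt{- \frac{1909}{2} + 102} = \sqrt{- \frac{1705}{2}} = \frac{i \sqrt{3410}}{2}$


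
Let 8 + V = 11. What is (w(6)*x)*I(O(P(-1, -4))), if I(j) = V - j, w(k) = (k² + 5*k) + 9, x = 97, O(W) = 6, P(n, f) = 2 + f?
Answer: -21825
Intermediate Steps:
V = 3 (V = -8 + 11 = 3)
w(k) = 9 + k² + 5*k
I(j) = 3 - j
(w(6)*x)*I(O(P(-1, -4))) = ((9 + 6² + 5*6)*97)*(3 - 1*6) = ((9 + 36 + 30)*97)*(3 - 6) = (75*97)*(-3) = 7275*(-3) = -21825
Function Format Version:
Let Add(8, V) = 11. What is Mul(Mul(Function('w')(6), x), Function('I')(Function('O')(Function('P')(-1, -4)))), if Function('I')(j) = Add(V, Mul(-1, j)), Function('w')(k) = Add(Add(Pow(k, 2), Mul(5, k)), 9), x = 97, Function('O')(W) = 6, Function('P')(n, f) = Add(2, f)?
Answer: -21825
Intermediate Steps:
V = 3 (V = Add(-8, 11) = 3)
Function('w')(k) = Add(9, Pow(k, 2), Mul(5, k))
Function('I')(j) = Add(3, Mul(-1, j))
Mul(Mul(Function('w')(6), x), Function('I')(Function('O')(Function('P')(-1, -4)))) = Mul(Mul(Add(9, Pow(6, 2), Mul(5, 6)), 97), Add(3, Mul(-1, 6))) = Mul(Mul(Add(9, 36, 30), 97), Add(3, -6)) = Mul(Mul(75, 97), -3) = Mul(7275, -3) = -21825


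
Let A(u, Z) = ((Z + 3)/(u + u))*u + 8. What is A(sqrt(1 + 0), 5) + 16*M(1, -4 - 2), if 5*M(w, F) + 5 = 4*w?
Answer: 44/5 ≈ 8.8000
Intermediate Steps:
A(u, Z) = 19/2 + Z/2 (A(u, Z) = ((3 + Z)/((2*u)))*u + 8 = ((3 + Z)*(1/(2*u)))*u + 8 = ((3 + Z)/(2*u))*u + 8 = (3/2 + Z/2) + 8 = 19/2 + Z/2)
M(w, F) = -1 + 4*w/5 (M(w, F) = -1 + (4*w)/5 = -1 + 4*w/5)
A(sqrt(1 + 0), 5) + 16*M(1, -4 - 2) = (19/2 + (1/2)*5) + 16*(-1 + (4/5)*1) = (19/2 + 5/2) + 16*(-1 + 4/5) = 12 + 16*(-1/5) = 12 - 16/5 = 44/5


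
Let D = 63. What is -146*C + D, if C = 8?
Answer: -1105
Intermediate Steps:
-146*C + D = -146*8 + 63 = -1168 + 63 = -1105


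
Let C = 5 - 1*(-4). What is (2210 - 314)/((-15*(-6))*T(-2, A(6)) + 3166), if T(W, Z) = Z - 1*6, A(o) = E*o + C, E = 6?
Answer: 474/1669 ≈ 0.28400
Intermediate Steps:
C = 9 (C = 5 + 4 = 9)
A(o) = 9 + 6*o (A(o) = 6*o + 9 = 9 + 6*o)
T(W, Z) = -6 + Z (T(W, Z) = Z - 6 = -6 + Z)
(2210 - 314)/((-15*(-6))*T(-2, A(6)) + 3166) = (2210 - 314)/((-15*(-6))*(-6 + (9 + 6*6)) + 3166) = 1896/(90*(-6 + (9 + 36)) + 3166) = 1896/(90*(-6 + 45) + 3166) = 1896/(90*39 + 3166) = 1896/(3510 + 3166) = 1896/6676 = 1896*(1/6676) = 474/1669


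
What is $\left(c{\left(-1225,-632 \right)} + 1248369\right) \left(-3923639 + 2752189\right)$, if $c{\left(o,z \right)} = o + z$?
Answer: $-1460226482400$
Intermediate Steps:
$\left(c{\left(-1225,-632 \right)} + 1248369\right) \left(-3923639 + 2752189\right) = \left(\left(-1225 - 632\right) + 1248369\right) \left(-3923639 + 2752189\right) = \left(-1857 + 1248369\right) \left(-1171450\right) = 1246512 \left(-1171450\right) = -1460226482400$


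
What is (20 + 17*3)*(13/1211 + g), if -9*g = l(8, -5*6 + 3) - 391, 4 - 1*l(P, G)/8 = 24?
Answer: 47383838/10899 ≈ 4347.5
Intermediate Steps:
l(P, G) = -160 (l(P, G) = 32 - 8*24 = 32 - 192 = -160)
g = 551/9 (g = -(-160 - 391)/9 = -1/9*(-551) = 551/9 ≈ 61.222)
(20 + 17*3)*(13/1211 + g) = (20 + 17*3)*(13/1211 + 551/9) = (20 + 51)*(13*(1/1211) + 551/9) = 71*(13/1211 + 551/9) = 71*(667378/10899) = 47383838/10899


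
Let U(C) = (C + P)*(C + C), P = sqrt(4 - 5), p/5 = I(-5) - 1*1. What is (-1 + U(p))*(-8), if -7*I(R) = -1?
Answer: -14008/49 + 480*I/7 ≈ -285.88 + 68.571*I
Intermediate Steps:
I(R) = 1/7 (I(R) = -1/7*(-1) = 1/7)
p = -30/7 (p = 5*(1/7 - 1*1) = 5*(1/7 - 1) = 5*(-6/7) = -30/7 ≈ -4.2857)
P = I (P = sqrt(-1) = I ≈ 1.0*I)
U(C) = 2*C*(I + C) (U(C) = (C + I)*(C + C) = (I + C)*(2*C) = 2*C*(I + C))
(-1 + U(p))*(-8) = (-1 + 2*(-30/7)*(I - 30/7))*(-8) = (-1 + 2*(-30/7)*(-30/7 + I))*(-8) = (-1 + (1800/49 - 60*I/7))*(-8) = (1751/49 - 60*I/7)*(-8) = -14008/49 + 480*I/7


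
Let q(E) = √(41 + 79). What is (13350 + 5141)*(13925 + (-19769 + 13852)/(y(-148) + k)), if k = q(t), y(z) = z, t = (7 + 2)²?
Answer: 1406323371189/5446 + 109411247*√30/10892 ≈ 2.5829e+8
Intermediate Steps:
t = 81 (t = 9² = 81)
q(E) = 2*√30 (q(E) = √120 = 2*√30)
k = 2*√30 ≈ 10.954
(13350 + 5141)*(13925 + (-19769 + 13852)/(y(-148) + k)) = (13350 + 5141)*(13925 + (-19769 + 13852)/(-148 + 2*√30)) = 18491*(13925 - 5917/(-148 + 2*√30)) = 257487175 - 109411247/(-148 + 2*√30)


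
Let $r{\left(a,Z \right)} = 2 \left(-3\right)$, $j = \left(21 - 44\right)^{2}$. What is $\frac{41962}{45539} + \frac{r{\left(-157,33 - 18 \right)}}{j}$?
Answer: $\frac{21924664}{24090131} \approx 0.91011$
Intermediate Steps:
$j = 529$ ($j = \left(-23\right)^{2} = 529$)
$r{\left(a,Z \right)} = -6$
$\frac{41962}{45539} + \frac{r{\left(-157,33 - 18 \right)}}{j} = \frac{41962}{45539} - \frac{6}{529} = \frac{21924664}{24090131}$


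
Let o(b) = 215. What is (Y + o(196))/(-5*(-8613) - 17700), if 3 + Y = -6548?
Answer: -2112/8455 ≈ -0.24979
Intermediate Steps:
Y = -6551 (Y = -3 - 6548 = -6551)
(Y + o(196))/(-5*(-8613) - 17700) = (-6551 + 215)/(-5*(-8613) - 17700) = -6336/(43065 - 17700) = -6336/25365 = -6336*1/25365 = -2112/8455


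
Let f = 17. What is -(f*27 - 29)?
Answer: -430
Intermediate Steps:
-(f*27 - 29) = -(17*27 - 29) = -(459 - 29) = -1*430 = -430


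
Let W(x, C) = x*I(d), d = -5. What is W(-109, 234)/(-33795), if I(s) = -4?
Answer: -436/33795 ≈ -0.012901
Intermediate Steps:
W(x, C) = -4*x (W(x, C) = x*(-4) = -4*x)
W(-109, 234)/(-33795) = -4*(-109)/(-33795) = 436*(-1/33795) = -436/33795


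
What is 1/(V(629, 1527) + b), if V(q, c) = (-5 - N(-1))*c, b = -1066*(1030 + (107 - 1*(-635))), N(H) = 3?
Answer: -1/1901168 ≈ -5.2599e-7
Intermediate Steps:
b = -1888952 (b = -1066*(1030 + (107 + 635)) = -1066*(1030 + 742) = -1066*1772 = -1888952)
V(q, c) = -8*c (V(q, c) = (-5 - 1*3)*c = (-5 - 3)*c = -8*c)
1/(V(629, 1527) + b) = 1/(-8*1527 - 1888952) = 1/(-12216 - 1888952) = 1/(-1901168) = -1/1901168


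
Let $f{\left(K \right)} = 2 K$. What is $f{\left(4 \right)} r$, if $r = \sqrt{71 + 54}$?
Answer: $40 \sqrt{5} \approx 89.443$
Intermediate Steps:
$r = 5 \sqrt{5}$ ($r = \sqrt{125} = 5 \sqrt{5} \approx 11.18$)
$f{\left(4 \right)} r = 2 \cdot 4 \cdot 5 \sqrt{5} = 8 \cdot 5 \sqrt{5} = 40 \sqrt{5}$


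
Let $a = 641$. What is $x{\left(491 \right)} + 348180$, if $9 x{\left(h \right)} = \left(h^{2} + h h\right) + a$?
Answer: $\frac{3616423}{9} \approx 4.0183 \cdot 10^{5}$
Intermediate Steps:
$x{\left(h \right)} = \frac{641}{9} + \frac{2 h^{2}}{9}$ ($x{\left(h \right)} = \frac{\left(h^{2} + h h\right) + 641}{9} = \frac{\left(h^{2} + h^{2}\right) + 641}{9} = \frac{2 h^{2} + 641}{9} = \frac{641 + 2 h^{2}}{9} = \frac{641}{9} + \frac{2 h^{2}}{9}$)
$x{\left(491 \right)} + 348180 = \left(\frac{641}{9} + \frac{2 \cdot 491^{2}}{9}\right) + 348180 = \left(\frac{641}{9} + \frac{2}{9} \cdot 241081\right) + 348180 = \left(\frac{641}{9} + \frac{482162}{9}\right) + 348180 = \frac{482803}{9} + 348180 = \frac{3616423}{9}$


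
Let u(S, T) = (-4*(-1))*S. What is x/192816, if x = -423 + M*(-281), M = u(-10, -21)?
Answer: 10817/192816 ≈ 0.056100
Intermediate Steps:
u(S, T) = 4*S
M = -40 (M = 4*(-10) = -40)
x = 10817 (x = -423 - 40*(-281) = -423 + 11240 = 10817)
x/192816 = 10817/192816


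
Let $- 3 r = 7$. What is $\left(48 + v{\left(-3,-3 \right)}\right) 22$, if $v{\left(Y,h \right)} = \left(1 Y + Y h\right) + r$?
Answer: $\frac{3410}{3} \approx 1136.7$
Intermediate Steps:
$r = - \frac{7}{3}$ ($r = \left(- \frac{1}{3}\right) 7 = - \frac{7}{3} \approx -2.3333$)
$v{\left(Y,h \right)} = - \frac{7}{3} + Y + Y h$ ($v{\left(Y,h \right)} = \left(1 Y + Y h\right) - \frac{7}{3} = \left(Y + Y h\right) - \frac{7}{3} = - \frac{7}{3} + Y + Y h$)
$\left(48 + v{\left(-3,-3 \right)}\right) 22 = \left(48 - - \frac{11}{3}\right) 22 = \left(48 + \frac{11}{3}\right) 22 = \frac{155}{3} \cdot 22 = \frac{3410}{3}$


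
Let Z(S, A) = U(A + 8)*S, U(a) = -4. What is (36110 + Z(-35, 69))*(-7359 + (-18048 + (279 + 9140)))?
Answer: -579565000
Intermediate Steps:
Z(S, A) = -4*S
(36110 + Z(-35, 69))*(-7359 + (-18048 + (279 + 9140))) = (36110 - 4*(-35))*(-7359 + (-18048 + (279 + 9140))) = (36110 + 140)*(-7359 + (-18048 + 9419)) = 36250*(-7359 - 8629) = 36250*(-15988) = -579565000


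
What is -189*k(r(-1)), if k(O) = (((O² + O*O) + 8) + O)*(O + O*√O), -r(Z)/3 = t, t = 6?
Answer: 2170476 + 6511428*I*√2 ≈ 2.1705e+6 + 9.2085e+6*I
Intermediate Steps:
r(Z) = -18 (r(Z) = -3*6 = -18)
k(O) = (O + O^(3/2))*(8 + O + 2*O²) (k(O) = (((O² + O²) + 8) + O)*(O + O^(3/2)) = ((2*O² + 8) + O)*(O + O^(3/2)) = ((8 + 2*O²) + O)*(O + O^(3/2)) = (8 + O + 2*O²)*(O + O^(3/2)) = (O + O^(3/2))*(8 + O + 2*O²))
-189*k(r(-1)) = -189*((-18)² + (-18)^(5/2) + 2*(-18)³ + 2*(-18)^(7/2) + 8*(-18) + 8*(-18)^(3/2)) = -189*(324 + 972*I*√2 + 2*(-5832) + 2*(-17496*I*√2) - 144 + 8*(-54*I*√2)) = -189*(324 + 972*I*√2 - 11664 - 34992*I*√2 - 144 - 432*I*√2) = -189*(-11484 - 34452*I*√2) = 2170476 + 6511428*I*√2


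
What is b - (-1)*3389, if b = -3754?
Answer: -365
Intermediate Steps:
b - (-1)*3389 = -3754 - (-1)*3389 = -3754 - 1*(-3389) = -3754 + 3389 = -365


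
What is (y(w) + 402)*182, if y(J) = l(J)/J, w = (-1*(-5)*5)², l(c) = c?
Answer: 73346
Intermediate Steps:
w = 625 (w = (5*5)² = 25² = 625)
y(J) = 1 (y(J) = J/J = 1)
(y(w) + 402)*182 = (1 + 402)*182 = 403*182 = 73346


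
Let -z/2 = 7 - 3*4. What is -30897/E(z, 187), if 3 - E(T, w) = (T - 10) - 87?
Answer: -3433/10 ≈ -343.30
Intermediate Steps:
z = 10 (z = -2*(7 - 3*4) = -2*(7 - 12) = -2*(-5) = 10)
E(T, w) = 100 - T (E(T, w) = 3 - ((T - 10) - 87) = 3 - ((-10 + T) - 87) = 3 - (-97 + T) = 3 + (97 - T) = 100 - T)
-30897/E(z, 187) = -30897/(100 - 1*10) = -30897/(100 - 10) = -30897/90 = -30897*1/90 = -3433/10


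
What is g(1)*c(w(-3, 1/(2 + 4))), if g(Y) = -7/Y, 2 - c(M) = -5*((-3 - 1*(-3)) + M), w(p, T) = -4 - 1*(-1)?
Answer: 91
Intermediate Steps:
w(p, T) = -3 (w(p, T) = -4 + 1 = -3)
c(M) = 2 + 5*M (c(M) = 2 - (-5)*((-3 - 1*(-3)) + M) = 2 - (-5)*((-3 + 3) + M) = 2 - (-5)*(0 + M) = 2 - (-5)*M = 2 + 5*M)
g(1)*c(w(-3, 1/(2 + 4))) = (-7/1)*(2 + 5*(-3)) = (-7*1)*(2 - 15) = -7*(-13) = 91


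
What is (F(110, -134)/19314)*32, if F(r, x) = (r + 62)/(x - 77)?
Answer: -2752/2037627 ≈ -0.0013506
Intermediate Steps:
F(r, x) = (62 + r)/(-77 + x)
(F(110, -134)/19314)*32 = (((62 + 110)/(-77 - 134))/19314)*32 = ((172/(-211))*(1/19314))*32 = (-1/211*172*(1/19314))*32 = -172/211*1/19314*32 = -86/2037627*32 = -2752/2037627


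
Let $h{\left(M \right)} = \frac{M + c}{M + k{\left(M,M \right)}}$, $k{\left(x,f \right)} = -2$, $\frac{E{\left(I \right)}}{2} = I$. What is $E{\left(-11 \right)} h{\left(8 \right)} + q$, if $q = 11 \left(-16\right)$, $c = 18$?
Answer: $- \frac{814}{3} \approx -271.33$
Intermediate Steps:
$E{\left(I \right)} = 2 I$
$q = -176$
$h{\left(M \right)} = \frac{18 + M}{-2 + M}$ ($h{\left(M \right)} = \frac{M + 18}{M - 2} = \frac{18 + M}{-2 + M}$)
$E{\left(-11 \right)} h{\left(8 \right)} + q = 2 \left(-11\right) \frac{18 + 8}{-2 + 8} - 176 = - 22 \cdot \frac{1}{6} \cdot 26 - 176 = \left(-22\right) \frac{13}{3} - 176 = - \frac{286}{3} - 176 = - \frac{814}{3}$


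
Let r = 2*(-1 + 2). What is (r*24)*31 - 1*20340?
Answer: -18852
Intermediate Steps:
r = 2 (r = 2*1 = 2)
(r*24)*31 - 1*20340 = (2*24)*31 - 1*20340 = 48*31 - 20340 = 1488 - 20340 = -18852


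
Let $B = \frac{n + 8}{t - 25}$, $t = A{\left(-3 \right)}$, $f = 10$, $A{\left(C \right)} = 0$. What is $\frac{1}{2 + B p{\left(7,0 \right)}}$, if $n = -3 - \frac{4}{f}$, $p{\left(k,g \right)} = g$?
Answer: $\frac{1}{2} \approx 0.5$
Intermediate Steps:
$t = 0$
$n = - \frac{17}{5}$ ($n = -3 - \frac{4}{10} = -3 - 4 \cdot \frac{1}{10} = -3 - \frac{2}{5} = - \frac{17}{5} \approx -3.4$)
$B = - \frac{23}{125}$ ($B = \frac{- \frac{17}{5} + 8}{0 - 25} = \frac{23}{5 \left(-25\right)} = \frac{23}{5} \left(- \frac{1}{25}\right) = - \frac{23}{125} \approx -0.184$)
$\frac{1}{2 + B p{\left(7,0 \right)}} = \frac{1}{2 - 0} = \frac{1}{2 + 0} = \frac{1}{2}$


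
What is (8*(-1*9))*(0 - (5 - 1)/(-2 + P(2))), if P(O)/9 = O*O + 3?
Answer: 288/61 ≈ 4.7213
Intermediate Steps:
P(O) = 27 + 9*O² (P(O) = 9*(O*O + 3) = 9*(O² + 3) = 9*(3 + O²) = 27 + 9*O²)
(8*(-1*9))*(0 - (5 - 1)/(-2 + P(2))) = (8*(-1*9))*(0 - (5 - 1)/(-2 + (27 + 9*2²))) = (8*(-9))*(0 - 4/(-2 + (27 + 9*4))) = -72*(0 - 4/(-2 + (27 + 36))) = -72*(0 - 4/(-2 + 63)) = -72*(0 - 4/61) = -72*(-4/61) = 288/61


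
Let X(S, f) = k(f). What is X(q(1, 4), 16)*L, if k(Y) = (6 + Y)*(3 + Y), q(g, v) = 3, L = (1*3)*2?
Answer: 2508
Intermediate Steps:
L = 6 (L = 3*2 = 6)
k(Y) = (3 + Y)*(6 + Y)
X(S, f) = 18 + f² + 9*f
X(q(1, 4), 16)*L = (18 + 16² + 9*16)*6 = (18 + 256 + 144)*6 = 418*6 = 2508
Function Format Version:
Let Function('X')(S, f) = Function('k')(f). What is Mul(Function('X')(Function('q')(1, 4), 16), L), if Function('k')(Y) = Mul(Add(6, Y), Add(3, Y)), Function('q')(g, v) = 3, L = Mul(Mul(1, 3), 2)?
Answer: 2508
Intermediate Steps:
L = 6 (L = Mul(3, 2) = 6)
Function('k')(Y) = Mul(Add(3, Y), Add(6, Y))
Function('X')(S, f) = Add(18, Pow(f, 2), Mul(9, f))
Mul(Function('X')(Function('q')(1, 4), 16), L) = Mul(Add(18, Pow(16, 2), Mul(9, 16)), 6) = Mul(Add(18, 256, 144), 6) = Mul(418, 6) = 2508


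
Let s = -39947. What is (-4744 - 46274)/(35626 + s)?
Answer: 51018/4321 ≈ 11.807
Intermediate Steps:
(-4744 - 46274)/(35626 + s) = (-4744 - 46274)/(35626 - 39947) = -51018/(-4321) = -51018*(-1/4321) = 51018/4321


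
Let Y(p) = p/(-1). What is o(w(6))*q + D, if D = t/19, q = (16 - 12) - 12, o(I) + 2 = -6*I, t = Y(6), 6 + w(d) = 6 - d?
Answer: -5174/19 ≈ -272.32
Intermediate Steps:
Y(p) = -p (Y(p) = p*(-1) = -p)
w(d) = -d (w(d) = -6 + (6 - d) = -d)
t = -6 (t = -1*6 = -6)
o(I) = -2 - 6*I
q = -8 (q = 4 - 12 = -8)
D = -6/19 ≈ -0.31579
o(w(6))*q + D = (-2 - (-6)*6)*(-8) - 6/19 = (-2 - 6*(-6))*(-8) - 6/19 = (-2 + 36)*(-8) - 6/19 = 34*(-8) - 6/19 = -272 - 6/19 = -5174/19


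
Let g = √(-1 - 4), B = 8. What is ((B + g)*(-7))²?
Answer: 2891 + 784*I*√5 ≈ 2891.0 + 1753.1*I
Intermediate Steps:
g = I*√5 (g = √(-5) = I*√5 ≈ 2.2361*I)
((B + g)*(-7))² = ((8 + I*√5)*(-7))² = (-56 - 7*I*√5)²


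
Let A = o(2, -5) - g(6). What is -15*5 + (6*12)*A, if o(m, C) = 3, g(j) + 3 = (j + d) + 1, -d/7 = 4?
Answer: 1869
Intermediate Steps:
d = -28 (d = -7*4 = -28)
g(j) = -30 + j (g(j) = -3 + ((j - 28) + 1) = -3 + ((-28 + j) + 1) = -3 + (-27 + j) = -30 + j)
A = 27 (A = 3 - (-30 + 6) = 3 - 1*(-24) = 3 + 24 = 27)
-15*5 + (6*12)*A = -15*5 + (6*12)*27 = -75 + 72*27 = -75 + 1944 = 1869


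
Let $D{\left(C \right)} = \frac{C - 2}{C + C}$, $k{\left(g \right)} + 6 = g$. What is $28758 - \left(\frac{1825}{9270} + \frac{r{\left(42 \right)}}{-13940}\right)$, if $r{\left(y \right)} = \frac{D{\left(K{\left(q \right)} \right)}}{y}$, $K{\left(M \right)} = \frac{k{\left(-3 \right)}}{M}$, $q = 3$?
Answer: $\frac{231229761783}{8040592} \approx 28758.0$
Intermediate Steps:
$k{\left(g \right)} = -6 + g$
$K{\left(M \right)} = - \frac{9}{M}$ ($K{\left(M \right)} = \frac{-6 - 3}{M} = - \frac{9}{M}$)
$D{\left(C \right)} = \frac{-2 + C}{2 C}$
$r{\left(y \right)} = \frac{5}{6 y}$ ($r{\left(y \right)} = \frac{\frac{1}{2} \frac{1}{\left(-9\right) \frac{1}{3}} \left(-2 - \frac{9}{3}\right)}{y} = \frac{\frac{1}{2} \frac{1}{\left(-9\right) \frac{1}{3}} \left(-2 - 3\right)}{y} = \frac{\frac{1}{2} \frac{1}{-3} \left(-2 - 3\right)}{y} = \frac{\frac{1}{2} \left(- \frac{1}{3}\right) \left(-5\right)}{y} = \frac{5}{6 y}$)
$28758 - \left(\frac{1825}{9270} + \frac{r{\left(42 \right)}}{-13940}\right) = 28758 - \left(\frac{1825}{9270} + \frac{\frac{5}{6} \cdot \frac{1}{42}}{-13940}\right) = 28758 - \left(1825 \cdot \frac{1}{9270} + \frac{5}{6} \cdot \frac{1}{42} \left(- \frac{1}{13940}\right)\right) = 28758 - \left(\frac{365}{1854} + \frac{5}{252} \left(- \frac{1}{13940}\right)\right) = 28758 - \left(\frac{365}{1854} - \frac{1}{702576}\right) = 28758 - \frac{1582953}{8040592} = \frac{231229761783}{8040592}$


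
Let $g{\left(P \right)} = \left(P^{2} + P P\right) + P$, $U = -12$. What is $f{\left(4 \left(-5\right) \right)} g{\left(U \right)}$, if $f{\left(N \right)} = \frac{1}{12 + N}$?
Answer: $- \frac{69}{2} \approx -34.5$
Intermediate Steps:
$g{\left(P \right)} = P + 2 P^{2}$ ($g{\left(P \right)} = \left(P^{2} + P^{2}\right) + P = 2 P^{2} + P = P + 2 P^{2}$)
$f{\left(4 \left(-5\right) \right)} g{\left(U \right)} = \frac{\left(-12\right) \left(1 + 2 \left(-12\right)\right)}{12 + 4 \left(-5\right)} = \frac{\left(-12\right) \left(1 - 24\right)}{12 - 20} = \frac{\left(-12\right) \left(-23\right)}{-8} = \left(- \frac{1}{8}\right) 276 = - \frac{69}{2}$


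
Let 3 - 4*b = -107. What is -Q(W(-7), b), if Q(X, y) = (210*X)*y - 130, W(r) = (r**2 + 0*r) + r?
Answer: -242420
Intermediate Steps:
b = 55/2 (b = 3/4 - 1/4*(-107) = 3/4 + 107/4 = 55/2 ≈ 27.500)
W(r) = r + r**2 (W(r) = (r**2 + 0) + r = r**2 + r = r + r**2)
Q(X, y) = -130 + 210*X*y (Q(X, y) = 210*X*y - 130 = -130 + 210*X*y)
-Q(W(-7), b) = -(-130 + 210*(-7*(1 - 7))*(55/2)) = -(-130 + 210*(-7*(-6))*(55/2)) = -(-130 + 210*42*(55/2)) = -(-130 + 242550) = -1*242420 = -242420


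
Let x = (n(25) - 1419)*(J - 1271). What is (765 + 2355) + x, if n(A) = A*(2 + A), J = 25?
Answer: 930144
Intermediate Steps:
x = 927024 (x = (25*(2 + 25) - 1419)*(25 - 1271) = (25*27 - 1419)*(-1246) = (675 - 1419)*(-1246) = -744*(-1246) = 927024)
(765 + 2355) + x = (765 + 2355) + 927024 = 3120 + 927024 = 930144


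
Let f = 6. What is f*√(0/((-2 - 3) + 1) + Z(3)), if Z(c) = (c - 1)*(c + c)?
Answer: 12*√3 ≈ 20.785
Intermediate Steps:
Z(c) = 2*c*(-1 + c) (Z(c) = (-1 + c)*(2*c) = 2*c*(-1 + c))
f*√(0/((-2 - 3) + 1) + Z(3)) = 6*√(0/((-2 - 3) + 1) + 2*3*(-1 + 3)) = 6*√(0/(-5 + 1) + 2*3*2) = 6*√(0/(-4) + 12) = 6*√(0*(-¼) + 12) = 6*√(0 + 12) = 6*√12 = 6*(2*√3) = 12*√3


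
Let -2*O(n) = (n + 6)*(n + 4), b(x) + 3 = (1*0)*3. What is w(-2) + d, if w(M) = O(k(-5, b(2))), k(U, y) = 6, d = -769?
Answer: -829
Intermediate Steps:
b(x) = -3 (b(x) = -3 + (1*0)*3 = -3 + 0*3 = -3 + 0 = -3)
O(n) = -(4 + n)*(6 + n)/2 (O(n) = -(n + 6)*(n + 4)/2 = -(6 + n)*(4 + n)/2 = -(4 + n)*(6 + n)/2)
w(M) = -60 (w(M) = -12 - 5*6 - 1/2*6**2 = -12 - 30 - 1/2*36 = -12 - 30 - 18 = -60)
w(-2) + d = -60 - 769 = -829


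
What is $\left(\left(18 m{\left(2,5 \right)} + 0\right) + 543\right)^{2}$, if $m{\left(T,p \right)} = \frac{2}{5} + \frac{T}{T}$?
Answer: $\frac{8071281}{25} \approx 3.2285 \cdot 10^{5}$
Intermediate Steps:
$m{\left(T,p \right)} = \frac{7}{5}$ ($m{\left(T,p \right)} = 2 \cdot \frac{1}{5} + 1 = \frac{2}{5} + 1 = \frac{7}{5}$)
$\left(\left(18 m{\left(2,5 \right)} + 0\right) + 543\right)^{2} = \left(\left(18 \cdot \frac{7}{5} + 0\right) + 543\right)^{2} = \left(\left(\frac{126}{5} + 0\right) + 543\right)^{2} = \left(\frac{126}{5} + 543\right)^{2} = \left(\frac{2841}{5}\right)^{2} = \frac{8071281}{25}$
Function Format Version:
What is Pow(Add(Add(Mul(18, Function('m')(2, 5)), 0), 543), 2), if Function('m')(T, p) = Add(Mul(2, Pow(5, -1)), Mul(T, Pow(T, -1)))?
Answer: Rational(8071281, 25) ≈ 3.2285e+5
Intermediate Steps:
Function('m')(T, p) = Rational(7, 5) (Function('m')(T, p) = Add(Mul(2, Rational(1, 5)), 1) = Add(Rational(2, 5), 1) = Rational(7, 5))
Pow(Add(Add(Mul(18, Function('m')(2, 5)), 0), 543), 2) = Pow(Add(Add(Mul(18, Rational(7, 5)), 0), 543), 2) = Pow(Add(Add(Rational(126, 5), 0), 543), 2) = Pow(Add(Rational(126, 5), 543), 2) = Pow(Rational(2841, 5), 2) = Rational(8071281, 25)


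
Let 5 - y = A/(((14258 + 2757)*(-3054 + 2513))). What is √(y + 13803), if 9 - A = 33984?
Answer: √46800348889841147/1841023 ≈ 117.51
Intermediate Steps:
A = -33975 (A = 9 - 1*33984 = 9 - 33984 = -33975)
y = 9198320/1841023 (y = 5 - (-33975)/((14258 + 2757)*(-3054 + 2513)) = 5 - (-33975)/(17015*(-541)) = 5 - (-33975)/(-9205115) = 5 - (-33975)*(-1)/9205115 = 5 - 1*6795/1841023 = 5 - 6795/1841023 = 9198320/1841023 ≈ 4.9963)
√(y + 13803) = √(9198320/1841023 + 13803) = √(25420838789/1841023) = √46800348889841147/1841023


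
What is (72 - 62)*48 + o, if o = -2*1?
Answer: 478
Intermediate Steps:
o = -2
(72 - 62)*48 + o = (72 - 62)*48 - 2 = 10*48 - 2 = 480 - 2 = 478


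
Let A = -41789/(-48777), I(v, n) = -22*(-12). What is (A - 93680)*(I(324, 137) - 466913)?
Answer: 2132300140619579/48777 ≈ 4.3715e+10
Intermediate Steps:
I(v, n) = 264
A = 41789/48777 (A = -41789*(-1/48777) = 41789/48777 ≈ 0.85674)
(A - 93680)*(I(324, 137) - 466913) = (41789/48777 - 93680)*(264 - 466913) = -4569387571/48777*(-466649) = 2132300140619579/48777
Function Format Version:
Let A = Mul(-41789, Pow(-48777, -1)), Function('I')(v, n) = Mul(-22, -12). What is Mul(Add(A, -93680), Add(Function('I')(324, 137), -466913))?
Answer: Rational(2132300140619579, 48777) ≈ 4.3715e+10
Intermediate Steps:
Function('I')(v, n) = 264
A = Rational(41789, 48777) (A = Mul(-41789, Rational(-1, 48777)) = Rational(41789, 48777) ≈ 0.85674)
Mul(Add(A, -93680), Add(Function('I')(324, 137), -466913)) = Mul(Add(Rational(41789, 48777), -93680), Add(264, -466913)) = Mul(Rational(-4569387571, 48777), -466649) = Rational(2132300140619579, 48777)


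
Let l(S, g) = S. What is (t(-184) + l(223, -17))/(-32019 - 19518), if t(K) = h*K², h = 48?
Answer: -1625311/51537 ≈ -31.537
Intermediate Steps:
t(K) = 48*K²
(t(-184) + l(223, -17))/(-32019 - 19518) = (48*(-184)² + 223)/(-32019 - 19518) = (48*33856 + 223)/(-51537) = (1625088 + 223)*(-1/51537) = 1625311*(-1/51537) = -1625311/51537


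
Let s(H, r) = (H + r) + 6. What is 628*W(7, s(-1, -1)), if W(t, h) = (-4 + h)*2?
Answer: 0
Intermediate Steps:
s(H, r) = 6 + H + r
W(t, h) = -8 + 2*h
628*W(7, s(-1, -1)) = 628*(-8 + 2*(6 - 1 - 1)) = 628*(-8 + 2*4) = 628*(-8 + 8) = 628*0 = 0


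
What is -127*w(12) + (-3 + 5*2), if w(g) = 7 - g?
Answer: 642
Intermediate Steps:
-127*w(12) + (-3 + 5*2) = -127*(7 - 1*12) + (-3 + 5*2) = -127*(7 - 12) + (-3 + 10) = -127*(-5) + 7 = 635 + 7 = 642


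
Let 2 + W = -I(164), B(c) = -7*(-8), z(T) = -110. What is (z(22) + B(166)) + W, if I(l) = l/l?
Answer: -57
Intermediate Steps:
I(l) = 1
B(c) = 56
W = -3 (W = -2 - 1*1 = -2 - 1 = -3)
(z(22) + B(166)) + W = (-110 + 56) - 3 = -54 - 3 = -57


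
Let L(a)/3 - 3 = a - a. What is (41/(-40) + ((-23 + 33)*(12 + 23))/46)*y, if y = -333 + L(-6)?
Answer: -490617/230 ≈ -2133.1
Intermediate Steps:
L(a) = 9 (L(a) = 9 + 3*(a - a) = 9 + 3*0 = 9 + 0 = 9)
y = -324 (y = -333 + 9 = -324)
(41/(-40) + ((-23 + 33)*(12 + 23))/46)*y = (41/(-40) + ((-23 + 33)*(12 + 23))/46)*(-324) = (41*(-1/40) + (10*35)*(1/46))*(-324) = (-41/40 + 350*(1/46))*(-324) = (-41/40 + 175/23)*(-324) = (6057/920)*(-324) = -490617/230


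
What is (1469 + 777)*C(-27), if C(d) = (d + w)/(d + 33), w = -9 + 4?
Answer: -35936/3 ≈ -11979.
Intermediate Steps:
w = -5
C(d) = (-5 + d)/(33 + d) (C(d) = (d - 5)/(d + 33) = (-5 + d)/(33 + d))
(1469 + 777)*C(-27) = (1469 + 777)*((-5 - 27)/(33 - 27)) = 2246*(-32/6) = 2246*((⅙)*(-32)) = 2246*(-16/3) = -35936/3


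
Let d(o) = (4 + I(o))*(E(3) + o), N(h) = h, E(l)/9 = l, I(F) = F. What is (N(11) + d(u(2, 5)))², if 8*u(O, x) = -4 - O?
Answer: 2374681/256 ≈ 9276.1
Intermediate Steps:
u(O, x) = -½ - O/8 (u(O, x) = (-4 - O)/8 = -½ - O/8)
E(l) = 9*l
d(o) = (4 + o)*(27 + o) (d(o) = (4 + o)*(9*3 + o) = (4 + o)*(27 + o))
(N(11) + d(u(2, 5)))² = (11 + (108 + (-½ - ⅛*2)² + 31*(-½ - ⅛*2)))² = (11 + (108 + (-½ - ¼)² + 31*(-½ - ¼)))² = (11 + (108 + (-¾)² + 31*(-¾)))² = (11 + (108 + 9/16 - 93/4))² = (11 + 1365/16)² = (1541/16)² = 2374681/256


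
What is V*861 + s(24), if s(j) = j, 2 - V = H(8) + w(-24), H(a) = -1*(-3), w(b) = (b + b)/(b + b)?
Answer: -1698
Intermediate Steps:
w(b) = 1 (w(b) = (2*b)/((2*b)) = (2*b)*(1/(2*b)) = 1)
H(a) = 3
V = -2 (V = 2 - (3 + 1) = 2 - 1*4 = 2 - 4 = -2)
V*861 + s(24) = -2*861 + 24 = -1722 + 24 = -1698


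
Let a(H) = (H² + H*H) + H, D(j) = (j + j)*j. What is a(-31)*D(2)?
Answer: 15128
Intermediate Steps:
D(j) = 2*j² (D(j) = (2*j)*j = 2*j²)
a(H) = H + 2*H² (a(H) = (H² + H²) + H = 2*H² + H = H + 2*H²)
a(-31)*D(2) = (-31*(1 + 2*(-31)))*(2*2²) = (-31*(1 - 62))*(2*4) = -31*(-61)*8 = 1891*8 = 15128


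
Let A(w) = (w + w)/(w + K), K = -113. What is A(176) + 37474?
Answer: 2361214/63 ≈ 37480.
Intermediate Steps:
A(w) = 2*w/(-113 + w) (A(w) = (w + w)/(w - 113) = (2*w)/(-113 + w) = 2*w/(-113 + w))
A(176) + 37474 = 2*176/(-113 + 176) + 37474 = 2*176/63 + 37474 = 2*176*(1/63) + 37474 = 352/63 + 37474 = 2361214/63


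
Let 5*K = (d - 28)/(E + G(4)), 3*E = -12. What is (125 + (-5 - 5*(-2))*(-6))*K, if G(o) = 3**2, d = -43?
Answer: -1349/5 ≈ -269.80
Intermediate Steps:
G(o) = 9
E = -4 (E = (1/3)*(-12) = -4)
K = -71/25 (K = ((-43 - 28)/(-4 + 9))/5 = (-71/5)/5 = (-71*1/5)/5 = (1/5)*(-71/5) = -71/25 ≈ -2.8400)
(125 + (-5 - 5*(-2))*(-6))*K = (125 + (-5 - 5*(-2))*(-6))*(-71/25) = (125 + (-5 + 10)*(-6))*(-71/25) = (125 + 5*(-6))*(-71/25) = (125 - 30)*(-71/25) = 95*(-71/25) = -1349/5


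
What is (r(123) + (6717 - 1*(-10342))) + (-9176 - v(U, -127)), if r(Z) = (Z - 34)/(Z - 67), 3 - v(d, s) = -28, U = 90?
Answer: 439801/56 ≈ 7853.6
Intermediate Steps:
v(d, s) = 31 (v(d, s) = 3 - 1*(-28) = 3 + 28 = 31)
r(Z) = (-34 + Z)/(-67 + Z)
(r(123) + (6717 - 1*(-10342))) + (-9176 - v(U, -127)) = ((-34 + 123)/(-67 + 123) + (6717 - 1*(-10342))) + (-9176 - 1*31) = (89/56 + (6717 + 10342)) + (-9176 - 31) = ((1/56)*89 + 17059) - 9207 = (89/56 + 17059) - 9207 = 955393/56 - 9207 = 439801/56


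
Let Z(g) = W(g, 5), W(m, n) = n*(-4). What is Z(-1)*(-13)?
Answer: 260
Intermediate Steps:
W(m, n) = -4*n
Z(g) = -20 (Z(g) = -4*5 = -20)
Z(-1)*(-13) = -20*(-13) = 260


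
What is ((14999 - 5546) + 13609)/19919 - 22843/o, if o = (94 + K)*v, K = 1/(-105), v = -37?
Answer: 56197178771/7273482607 ≈ 7.7263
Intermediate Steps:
K = -1/105 ≈ -0.0095238
o = -365153/105 (o = (94 - 1/105)*(-37) = (9869/105)*(-37) = -365153/105 ≈ -3477.6)
((14999 - 5546) + 13609)/19919 - 22843/o = ((14999 - 5546) + 13609)/19919 - 22843/(-365153/105) = (9453 + 13609)*(1/19919) - 22843*(-105/365153) = 23062*(1/19919) + 2398515/365153 = 23062/19919 + 2398515/365153 = 56197178771/7273482607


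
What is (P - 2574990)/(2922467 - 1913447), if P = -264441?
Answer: -946477/336340 ≈ -2.8140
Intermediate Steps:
(P - 2574990)/(2922467 - 1913447) = (-264441 - 2574990)/(2922467 - 1913447) = -2839431/1009020 = -2839431*1/1009020 = -946477/336340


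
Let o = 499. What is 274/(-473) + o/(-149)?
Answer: -276853/70477 ≈ -3.9283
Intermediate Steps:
274/(-473) + o/(-149) = 274/(-473) + 499/(-149) = 274*(-1/473) + 499*(-1/149) = -274/473 - 499/149 = -276853/70477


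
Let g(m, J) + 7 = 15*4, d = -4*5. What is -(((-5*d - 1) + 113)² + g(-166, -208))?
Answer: -44997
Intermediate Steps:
d = -20
g(m, J) = 53 (g(m, J) = -7 + 15*4 = -7 + 60 = 53)
-(((-5*d - 1) + 113)² + g(-166, -208)) = -(((-5*(-20) - 1) + 113)² + 53) = -(((100 - 1) + 113)² + 53) = -((99 + 113)² + 53) = -(212² + 53) = -(44944 + 53) = -1*44997 = -44997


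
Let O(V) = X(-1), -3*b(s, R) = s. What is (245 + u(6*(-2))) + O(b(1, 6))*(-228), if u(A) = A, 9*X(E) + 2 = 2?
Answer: 233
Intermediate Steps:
X(E) = 0 (X(E) = -2/9 + (⅑)*2 = -2/9 + 2/9 = 0)
b(s, R) = -s/3
O(V) = 0
(245 + u(6*(-2))) + O(b(1, 6))*(-228) = (245 + 6*(-2)) + 0*(-228) = (245 - 12) + 0 = 233 + 0 = 233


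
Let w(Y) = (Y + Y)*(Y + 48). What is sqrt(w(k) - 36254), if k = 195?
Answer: 2*sqrt(14629) ≈ 241.90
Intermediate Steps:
w(Y) = 2*Y*(48 + Y) (w(Y) = (2*Y)*(48 + Y) = 2*Y*(48 + Y))
sqrt(w(k) - 36254) = sqrt(2*195*(48 + 195) - 36254) = sqrt(2*195*243 - 36254) = sqrt(94770 - 36254) = sqrt(58516) = 2*sqrt(14629)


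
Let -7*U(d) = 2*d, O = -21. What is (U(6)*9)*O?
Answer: 324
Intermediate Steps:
U(d) = -2*d/7
(U(6)*9)*O = (-2/7*6*9)*(-21) = -12/7*9*(-21) = -108/7*(-21) = 324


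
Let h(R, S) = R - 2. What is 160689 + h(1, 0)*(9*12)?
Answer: 160581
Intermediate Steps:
h(R, S) = -2 + R
160689 + h(1, 0)*(9*12) = 160689 + (-2 + 1)*(9*12) = 160689 - 1*108 = 160689 - 108 = 160581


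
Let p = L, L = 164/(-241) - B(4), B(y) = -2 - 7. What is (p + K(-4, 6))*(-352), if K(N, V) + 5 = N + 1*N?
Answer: 397056/241 ≈ 1647.5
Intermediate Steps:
B(y) = -9
L = 2005/241 (L = 164/(-241) - 1*(-9) = 164*(-1/241) + 9 = -164/241 + 9 = 2005/241 ≈ 8.3195)
p = 2005/241 ≈ 8.3195
K(N, V) = -5 + 2*N (K(N, V) = -5 + (N + 1*N) = -5 + (N + N) = -5 + 2*N)
(p + K(-4, 6))*(-352) = (2005/241 + (-5 + 2*(-4)))*(-352) = (2005/241 + (-5 - 8))*(-352) = (2005/241 - 13)*(-352) = -1128/241*(-352) = 397056/241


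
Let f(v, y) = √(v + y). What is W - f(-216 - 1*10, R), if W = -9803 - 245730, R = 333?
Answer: -255533 - √107 ≈ -2.5554e+5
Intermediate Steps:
W = -255533
W - f(-216 - 1*10, R) = -255533 - √((-216 - 1*10) + 333) = -255533 - √((-216 - 10) + 333) = -255533 - √(-226 + 333) = -255533 - √107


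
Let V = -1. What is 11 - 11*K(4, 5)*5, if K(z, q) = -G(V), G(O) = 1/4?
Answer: 99/4 ≈ 24.750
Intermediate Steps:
G(O) = 1/4
K(z, q) = -1/4 (K(z, q) = -1*1/4 = -1/4)
11 - 11*K(4, 5)*5 = 11 - (-11)*5/4 = 11 - 11*(-5/4) = 11 + 55/4 = 99/4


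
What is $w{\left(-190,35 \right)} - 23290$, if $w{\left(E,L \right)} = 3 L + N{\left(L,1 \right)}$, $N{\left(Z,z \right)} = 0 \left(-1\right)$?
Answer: $-23185$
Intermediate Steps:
$N{\left(Z,z \right)} = 0$
$w{\left(E,L \right)} = 3 L$ ($w{\left(E,L \right)} = 3 L + 0 = 3 L$)
$w{\left(-190,35 \right)} - 23290 = 3 \cdot 35 - 23290 = 105 - 23290 = -23185$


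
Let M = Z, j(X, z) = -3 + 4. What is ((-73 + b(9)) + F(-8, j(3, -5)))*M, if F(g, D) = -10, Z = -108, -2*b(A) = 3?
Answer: 9126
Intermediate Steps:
b(A) = -3/2 (b(A) = -½*3 = -3/2)
j(X, z) = 1
M = -108
((-73 + b(9)) + F(-8, j(3, -5)))*M = ((-73 - 3/2) - 10)*(-108) = (-149/2 - 10)*(-108) = -169/2*(-108) = 9126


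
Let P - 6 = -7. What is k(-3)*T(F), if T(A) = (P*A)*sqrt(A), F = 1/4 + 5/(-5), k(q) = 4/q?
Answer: -I*sqrt(3)/2 ≈ -0.86602*I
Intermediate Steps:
P = -1 (P = 6 - 7 = -1)
F = -3/4 (F = 1*(1/4) + 5*(-1/5) = 1/4 - 1 = -3/4 ≈ -0.75000)
T(A) = -A**(3/2) (T(A) = (-A)*sqrt(A) = -A**(3/2))
k(-3)*T(F) = (4/(-3))*(-(-3/4)**(3/2)) = (4*(-1/3))*(-(-3)*I*sqrt(3)/8) = -I*sqrt(3)/2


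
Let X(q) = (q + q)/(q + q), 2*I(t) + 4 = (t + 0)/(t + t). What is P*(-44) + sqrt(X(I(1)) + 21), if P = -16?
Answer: 704 + sqrt(22) ≈ 708.69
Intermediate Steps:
I(t) = -7/4 (I(t) = -2 + ((t + 0)/(t + t))/2 = -2 + (t/((2*t)))/2 = -2 + (t*(1/(2*t)))/2 = -2 + (1/2)*(1/2) = -2 + 1/4 = -7/4)
X(q) = 1 (X(q) = (2*q)/((2*q)) = (2*q)*(1/(2*q)) = 1)
P*(-44) + sqrt(X(I(1)) + 21) = -16*(-44) + sqrt(1 + 21) = 704 + sqrt(22)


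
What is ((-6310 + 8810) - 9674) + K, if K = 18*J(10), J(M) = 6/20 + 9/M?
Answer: -35762/5 ≈ -7152.4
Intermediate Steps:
J(M) = 3/10 + 9/M (J(M) = 6*(1/20) + 9/M = 3/10 + 9/M)
K = 108/5 (K = 18*(3/10 + 9/10) = 18*(6/5) = 108/5 ≈ 21.600)
((-6310 + 8810) - 9674) + K = ((-6310 + 8810) - 9674) + 108/5 = (2500 - 9674) + 108/5 = -7174 + 108/5 = -35762/5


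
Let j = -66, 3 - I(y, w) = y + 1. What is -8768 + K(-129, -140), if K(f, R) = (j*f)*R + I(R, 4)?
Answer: -1200586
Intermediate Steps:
I(y, w) = 2 - y (I(y, w) = 3 - (y + 1) = 3 - (1 + y) = 3 + (-1 - y) = 2 - y)
K(f, R) = 2 - R - 66*R*f (K(f, R) = (-66*f)*R + (2 - R) = -66*R*f + (2 - R) = 2 - R - 66*R*f)
-8768 + K(-129, -140) = -8768 + (2 - 1*(-140) - 66*(-140)*(-129)) = -8768 + (2 + 140 - 1191960) = -8768 - 1191818 = -1200586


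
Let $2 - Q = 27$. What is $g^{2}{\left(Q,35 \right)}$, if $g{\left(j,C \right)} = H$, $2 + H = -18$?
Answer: $400$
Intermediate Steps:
$Q = -25$ ($Q = 2 - 27 = -25$)
$H = -20$ ($H = -2 - 18 = -20$)
$g{\left(j,C \right)} = -20$
$g^{2}{\left(Q,35 \right)} = \left(-20\right)^{2} = 400$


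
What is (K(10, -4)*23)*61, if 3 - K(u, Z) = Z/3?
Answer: 18239/3 ≈ 6079.7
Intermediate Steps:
K(u, Z) = 3 - Z/3
(K(10, -4)*23)*61 = ((3 - ⅓*(-4))*23)*61 = ((3 + 4/3)*23)*61 = ((13/3)*23)*61 = (299/3)*61 = 18239/3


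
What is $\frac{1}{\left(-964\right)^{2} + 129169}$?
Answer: $\frac{1}{1058465} \approx 9.4476 \cdot 10^{-7}$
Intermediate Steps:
$\frac{1}{\left(-964\right)^{2} + 129169} = \frac{1}{929296 + 129169} = \frac{1}{1058465}$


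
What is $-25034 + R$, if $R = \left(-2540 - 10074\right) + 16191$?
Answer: $-21457$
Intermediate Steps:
$R = 3577$ ($R = -12614 + 16191 = 3577$)
$-25034 + R = -25034 + 3577 = -21457$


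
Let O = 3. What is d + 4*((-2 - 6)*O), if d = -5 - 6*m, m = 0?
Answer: -101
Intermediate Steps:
d = -5 (d = -5 - 6*0 = -5 + 0 = -5)
d + 4*((-2 - 6)*O) = -5 + 4*((-2 - 6)*3) = -5 + 4*(-8*3) = -5 + 4*(-24) = -5 - 96 = -101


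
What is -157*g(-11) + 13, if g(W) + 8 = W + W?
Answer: 4723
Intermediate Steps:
g(W) = -8 + 2*W (g(W) = -8 + (W + W) = -8 + 2*W)
-157*g(-11) + 13 = -157*(-8 + 2*(-11)) + 13 = -157*(-8 - 22) + 13 = -157*(-30) + 13 = 4710 + 13 = 4723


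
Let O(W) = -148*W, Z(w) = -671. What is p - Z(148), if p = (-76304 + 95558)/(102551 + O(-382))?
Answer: 35588877/53029 ≈ 671.12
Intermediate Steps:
p = 6418/53029 (p = (-76304 + 95558)/(102551 - 148*(-382)) = 19254/(102551 + 56536) = 19254/159087 = 19254*(1/159087) = 6418/53029 ≈ 0.12103)
p - Z(148) = 6418/53029 - 1*(-671) = 6418/53029 + 671 = 35588877/53029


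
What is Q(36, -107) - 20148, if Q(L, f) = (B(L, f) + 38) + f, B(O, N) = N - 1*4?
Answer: -20328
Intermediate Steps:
B(O, N) = -4 + N (B(O, N) = N - 4 = -4 + N)
Q(L, f) = 34 + 2*f (Q(L, f) = ((-4 + f) + 38) + f = (34 + f) + f = 34 + 2*f)
Q(36, -107) - 20148 = (34 + 2*(-107)) - 20148 = (34 - 214) - 20148 = -180 - 20148 = -20328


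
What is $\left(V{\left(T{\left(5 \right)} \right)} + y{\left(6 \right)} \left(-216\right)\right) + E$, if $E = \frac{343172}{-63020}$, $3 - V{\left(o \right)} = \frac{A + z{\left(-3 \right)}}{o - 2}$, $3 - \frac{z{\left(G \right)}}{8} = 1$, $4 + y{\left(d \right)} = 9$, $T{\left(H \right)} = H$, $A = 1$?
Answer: $- \frac{51429619}{47265} \approx -1088.1$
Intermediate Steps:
$y{\left(d \right)} = 5$ ($y{\left(d \right)} = -4 + 9 = 5$)
$z{\left(G \right)} = 16$ ($z{\left(G \right)} = 24 - 8 = 16$)
$V{\left(o \right)} = 3 - \frac{17}{-2 + o}$ ($V{\left(o \right)} = 3 - \frac{1 + 16}{o - 2} = 3 - \frac{17}{-2 + o}$)
$E = - \frac{85793}{15755}$ ($E = 343172 \left(- \frac{1}{63020}\right) = - \frac{85793}{15755} \approx -5.4454$)
$\left(V{\left(T{\left(5 \right)} \right)} + y{\left(6 \right)} \left(-216\right)\right) + E = \left(\frac{-23 + 3 \cdot 5}{-2 + 5} + 5 \left(-216\right)\right) - \frac{85793}{15755} = \left(\frac{-23 + 15}{3} - 1080\right) - \frac{85793}{15755} = \left(\frac{1}{3} \left(-8\right) - 1080\right) - \frac{85793}{15755} = \left(- \frac{8}{3} - 1080\right) - \frac{85793}{15755} = - \frac{3248}{3} - \frac{85793}{15755} = - \frac{51429619}{47265}$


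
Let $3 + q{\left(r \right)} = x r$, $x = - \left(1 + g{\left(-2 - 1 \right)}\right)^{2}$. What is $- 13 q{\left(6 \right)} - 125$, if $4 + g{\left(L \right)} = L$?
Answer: $2722$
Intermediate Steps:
$g{\left(L \right)} = -4 + L$
$x = -36$ ($x = - \left(1 - 7\right)^{2} = - \left(-6\right)^{2} = \left(-1\right) 36 = -36$)
$q{\left(r \right)} = -3 - 36 r$
$- 13 q{\left(6 \right)} - 125 = - 13 \left(-3 - 216\right) - 125 = \left(-13\right) \left(-219\right) - 125 = 2847 - 125 = 2722$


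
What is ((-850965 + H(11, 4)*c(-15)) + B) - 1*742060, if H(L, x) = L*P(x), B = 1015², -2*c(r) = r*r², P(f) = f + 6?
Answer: -377175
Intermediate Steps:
P(f) = 6 + f
c(r) = -r³/2 (c(r) = -r*r²/2 = -r³/2)
B = 1030225
H(L, x) = L*(6 + x)
((-850965 + H(11, 4)*c(-15)) + B) - 1*742060 = ((-850965 + (11*(6 + 4))*(-½*(-15)³)) + 1030225) - 1*742060 = ((-850965 + (11*10)*(-½*(-3375))) + 1030225) - 742060 = ((-850965 + 110*(3375/2)) + 1030225) - 742060 = ((-850965 + 185625) + 1030225) - 742060 = (-665340 + 1030225) - 742060 = 364885 - 742060 = -377175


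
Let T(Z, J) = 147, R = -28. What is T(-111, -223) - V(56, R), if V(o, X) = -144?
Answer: 291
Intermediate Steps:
T(-111, -223) - V(56, R) = 147 - 1*(-144) = 147 + 144 = 291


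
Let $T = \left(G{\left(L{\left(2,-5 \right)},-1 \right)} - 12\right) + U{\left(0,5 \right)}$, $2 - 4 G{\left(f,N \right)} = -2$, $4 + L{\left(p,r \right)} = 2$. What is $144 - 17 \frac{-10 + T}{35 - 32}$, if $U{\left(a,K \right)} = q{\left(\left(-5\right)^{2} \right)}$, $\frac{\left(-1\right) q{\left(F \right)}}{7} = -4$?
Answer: $\frac{313}{3} \approx 104.33$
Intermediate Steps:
$q{\left(F \right)} = 28$ ($q{\left(F \right)} = \left(-7\right) \left(-4\right) = 28$)
$L{\left(p,r \right)} = -2$ ($L{\left(p,r \right)} = -4 + 2 = -2$)
$U{\left(a,K \right)} = 28$
$G{\left(f,N \right)} = 1$ ($G{\left(f,N \right)} = \frac{1}{2} - - \frac{1}{2} = \frac{1}{2} + \frac{1}{2} = 1$)
$T = 17$ ($T = \left(1 - 12\right) + 28 = -11 + 28 = 17$)
$144 - 17 \frac{-10 + T}{35 - 32} = 144 - 17 \frac{-10 + 17}{35 - 32} = 144 - 17 \cdot \frac{7}{3} = 144 - 17 \cdot 7 \cdot \frac{1}{3} = 144 - \frac{119}{3} = \frac{313}{3}$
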